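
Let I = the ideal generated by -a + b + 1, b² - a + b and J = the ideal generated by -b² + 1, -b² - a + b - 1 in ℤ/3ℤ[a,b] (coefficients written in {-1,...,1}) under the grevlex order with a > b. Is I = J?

Equality of ideals is decidable: compute both reduced Gröbner bases (unique for the ordering) and check whether they agree.
Buchberger on the first generating set:
f_1 = -a + b + 1, LT = a.
f_2 = b² - a + b, LT = b².

S(f_1,f_2): leading monomials are coprime, so the S-polynomial reduces to 0 (Buchberger's first criterion).
Every S-polynomial of the final basis reduces to 0, so we have a Gröbner basis.
Inter-reduce: drop elements whose leading term is divisible by another's, tail-reduce, and make monic.
Reduced Gröbner basis: {b² - 1, a - b - 1}.

Buchberger on the second generating set:
h_1 = -b² + 1, LT = b².
h_2 = -b² - a + b - 1, LT = b².

S(h_1,h_2): lcm = b². S = -a + b + 1.
  leading term a: no divisor's leading term divides it; move -a to the remainder.
  leading term b: no divisor's leading term divides it; move b to the remainder.
  leading term 1: no divisor's leading term divides it; move 1 to the remainder.
  remainder -a + b + 1 ≠ 0; add k_3 = -a + b + 1 to the basis.

S(h_1,k_3): leading monomials are coprime, so the S-polynomial reduces to 0 (Buchberger's first criterion).
S(h_2,k_3): leading monomials are coprime, so the S-polynomial reduces to 0 (Buchberger's first criterion).
Every S-polynomial of the final basis reduces to 0, so we have a Gröbner basis.
Inter-reduce: drop elements whose leading term is divisible by another's, tail-reduce, and make monic.
Reduced Gröbner basis: {b² - 1, a - b - 1}.

These coincide, so the ideals are equal.

Yes, the ideals are equal.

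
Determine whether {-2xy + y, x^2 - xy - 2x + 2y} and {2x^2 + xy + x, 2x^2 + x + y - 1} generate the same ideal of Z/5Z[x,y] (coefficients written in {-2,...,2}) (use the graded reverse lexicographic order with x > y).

Since reduced Gröbner bases are canonical representatives of ideals under a given ordering, it suffices to compute and compare them.
Buchberger on the first generating set:
f_1 = -2xy + y, LT = xy.
f_2 = x^2 - xy - 2x + 2y, LT = x^2.

S(f_1,f_2): lcm = x^2y. S = xy^2 - xy - 2y^2.
  reduce S modulo (f_1, f_2):
  remainder y^2 + 2y ≠ 0; add g_3 = y^2 + 2y to the basis.

The other S-polynomials (S(f_1,g_3), S(f_2,g_3)) all reduce to 0 modulo the current basis, so we have a Gröbner basis.
Inter-reduce: drop elements whose leading term is divisible by another's, tail-reduce, and make monic.
Reduced Gröbner basis: {x^2 - 2x - y, xy + 2y, y^2 + 2y}.

Buchberger on the second generating set:
h_1 = 2x^2 + xy + x, LT = x^2.
h_2 = 2x^2 + x + y - 1, LT = x^2.

S(h_1,h_2): lcm = x^2. S = -2xy + 2y - 2.
  reduce S modulo (h_1, h_2):
  remainder -2xy + 2y - 2 ≠ 0; add k_3 = -2xy + 2y - 2 to the basis.

S(h_1,k_3): lcm = x^2y. S = -2xy^2 - xy - x.
  reduce S modulo (h_1, h_2, k_3):
  remainder -2y^2 - x + y + 1 ≠ 0; add k_4 = -2y^2 - x + y + 1 to the basis.

The other S-polynomials (S(h_2,k_3), S(h_1,k_4), S(h_2,k_4), S(k_3,k_4)) all reduce to 0 modulo the current basis, so we have a Gröbner basis.
Inter-reduce: drop elements whose leading term is divisible by another's, tail-reduce, and make monic.
Reduced Gröbner basis: {x^2 - 2x - 2y + 2, xy - y + 1, y^2 - 2x + 2y + 2}.

Since the reduced bases disagree, the two ideals are not the same.
The choice of monomial ordering does not affect the verdict — as long as both bases are computed under the same ordering, their equality decides ideal equality.

No, the ideals differ.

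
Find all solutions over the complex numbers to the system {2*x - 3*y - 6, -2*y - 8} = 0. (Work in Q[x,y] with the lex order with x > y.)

Compute a lex Gröbner basis by Buchberger's algorithm.
f_1 = 2*x - 3*y - 6, LT = x.
f_2 = -2*y - 8, LT = y.

S(f_1,f_2): leading monomials are coprime, so the S-polynomial reduces to 0 (Buchberger's first criterion).
Every S-polynomial of the final basis reduces to 0, so we have a Gröbner basis.
Inter-reduce: drop elements whose leading term is divisible by another's, tail-reduce, and make monic.
Reduced Gröbner basis: {x + 3, y + 4}.

A lex Gröbner basis eliminates variables successively. Here y + 4 depends only on y, with roots {-4}; lifting each root through the earlier basis elements recovers the full solutions.
  y = -4: the earlier basis element becomes x + 3 = 0, giving x = -3 — point (-3, -4).
Substituting each solution back into the original system confirms all equations vanish.
This is the nonlinear analogue of row-reducing a linear system.

{(-3, -4)}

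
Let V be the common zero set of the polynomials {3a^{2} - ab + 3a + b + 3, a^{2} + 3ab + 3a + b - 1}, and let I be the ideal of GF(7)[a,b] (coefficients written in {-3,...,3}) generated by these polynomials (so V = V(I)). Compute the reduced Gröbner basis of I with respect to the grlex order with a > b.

G = {a^{2} - 3a - b - 2, ab + 2a + 3b - 2, b^{2} - a + 2}

f_1 = 3a^{2} - ab + 3a + b + 3, LT = a^{2}.
f_2 = a^{2} + 3ab + 3a + b - 1, LT = a^{2}.

S(f_1,f_2): lcm = a^{2}. S = -ab - 2a - 3b + 2.
  leading term ab: no divisor's leading term divides it; move -ab to the remainder.
  leading term a: no divisor's leading term divides it; move -2a to the remainder.
  leading term b: no divisor's leading term divides it; move -3b to the remainder.
  leading term 1: no divisor's leading term divides it; move 2 to the remainder.
  remainder -ab - 2a - 3b + 2 ≠ 0; add g_3 = -ab - 2a - 3b + 2 to the basis.

S(f_1,g_3): lcm = a^{2}b. S = 2ab^{2} - 2a^{2} - 2ab - 2b^{2} + 2a + b.
  leading term ab^{2}: subtract (-2b)·g_3 from 2ab^{2} - 2a^{2} - 2ab - 2b^{2} + 2a + b → -2a^{2} + ab - b^{2} + 2a - 2b
  leading term a^{2}: subtract (-3)·f_1 from -2a^{2} + ab - b^{2} + 2a - 2b → -2ab - b^{2} - 3a + b + 2
  leading term ab: subtract (2)·g_3 from -2ab - b^{2} - 3a + b + 2 → -b^{2} + a - 2
  leading term b^{2}: no divisor's leading term divides it; move -b^{2} to the remainder.
  leading term a: no divisor's leading term divides it; move a to the remainder.
  leading term 1: no divisor's leading term divides it; move -2 to the remainder.
  remainder -b^{2} + a - 2 ≠ 0; add g_4 = -b^{2} + a - 2 to the basis.

The other S-polynomials (S(f_2,g_3), S(f_1,g_4), S(f_2,g_4), S(g_3,g_4)) all reduce to 0 modulo the current basis, so we have a Gröbner basis.
Inter-reduce: drop elements whose leading term is divisible by another's, tail-reduce, and make monic.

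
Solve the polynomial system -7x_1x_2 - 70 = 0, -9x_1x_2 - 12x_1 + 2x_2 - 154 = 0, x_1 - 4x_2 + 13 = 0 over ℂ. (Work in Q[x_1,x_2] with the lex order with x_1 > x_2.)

Compute a lex Gröbner basis by Buchberger's algorithm.
f_1 = -7x_1x_2 - 70, LT = x_1x_2.
f_2 = -9x_1x_2 - 12x_1 + 2x_2 - 154, LT = x_1x_2.
f_3 = x_1 - 4x_2 + 13, LT = x_1.

S(f_1,f_2): lcm = x_1x_2. S = -4/3x_1 + 2/9x_2 - 64/9.
  reduce S modulo (f_1, f_2, f_3):
  remainder -46/9x_2 + 92/9 ≠ 0; add h_4 = -46/9x_2 + 92/9 to the basis.

The other S-polynomials (S(f_1,f_3), S(f_2,f_3), S(f_1,h_4), S(f_2,h_4), S(f_3,h_4)) all reduce to 0 modulo the current basis, so we have a Gröbner basis.
Inter-reduce: drop elements whose leading term is divisible by another's, tail-reduce, and make monic.
Reduced Gröbner basis: {x_1 + 5, x_2 - 2}.

A lex Gröbner basis eliminates variables successively. Here x_2 - 2 depends only on x_2, with roots {2}; lifting each root through the earlier basis elements recovers the full solutions.
  x_2 = 2: the earlier basis element becomes x_1 + 5 = 0, giving x_1 = -5 — point (-5, 2).
Zero-dimensionality of the ideal guarantees finitely many solutions over ℂ.

{(-5, 2)}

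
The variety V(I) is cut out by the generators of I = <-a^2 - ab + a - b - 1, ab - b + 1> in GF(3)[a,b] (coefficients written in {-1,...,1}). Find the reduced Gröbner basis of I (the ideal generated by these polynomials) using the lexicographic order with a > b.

f_1 = -a^2 - ab + a - b - 1, LT = a^2.
f_2 = ab - b + 1, LT = ab.

S(f_1,f_2): lcm = a^2b. S = ab^2 - a + b^2 + b.
  reduce S modulo (f_1, f_2):
  remainder -a - b^2 ≠ 0; add g_3 = -a - b^2 to the basis.

S(f_2,g_3): lcm = ab. S = -b^3 - b + 1.
  reduce S modulo (f_1, f_2, g_3):
  remainder -b^3 - b + 1 ≠ 0; add g_4 = -b^3 - b + 1 to the basis.

The other S-polynomials (S(f_1,g_3), S(f_1,g_4), S(f_2,g_4), S(g_3,g_4)) all reduce to 0 modulo the current basis, so we have a Gröbner basis.
Inter-reduce: drop elements whose leading term is divisible by another's, tail-reduce, and make monic.

G = {a + b^2, b^3 + b - 1}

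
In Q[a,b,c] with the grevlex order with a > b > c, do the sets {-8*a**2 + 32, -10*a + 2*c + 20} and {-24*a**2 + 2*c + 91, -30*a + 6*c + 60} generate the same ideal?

Two ideals are equal iff their reduced Gröbner bases coincide (the reduced basis is unique for a fixed ordering).
Buchberger on the first generating set:
f_1 = -8*a**2 + 32, LT = a**2.
f_2 = -10*a + 2*c + 20, LT = a.

S(f_1,f_2): lcm = a**2. S = 1/5*a*c + 2*a - 4.
  leading term a*c: subtract (-1/50*c)·f_2 from 1/5*a*c + 2*a - 4 → 1/25*c**2 + 2*a + 2/5*c - 4
  leading term c**2: no divisor's leading term divides it; move 1/25*c**2 to the remainder.
  leading term a: subtract (-1/5)·f_2 from 2*a + 2/5*c - 4 → 4/5*c
  leading term c: no divisor's leading term divides it; move 4/5*c to the remainder.
  remainder 1/25*c**2 + 4/5*c ≠ 0; add g_3 = 1/25*c**2 + 4/5*c to the basis.

The other S-polynomials (S(f_1,g_3), S(f_2,g_3)) all reduce to 0 modulo the current basis, so we have a Gröbner basis.
Inter-reduce: drop elements whose leading term is divisible by another's, tail-reduce, and make monic.
Reduced Gröbner basis: {c**2 + 20*c, a - 1/5*c - 2}.

Buchberger on the second generating set:
h_1 = -24*a**2 + 2*c + 91, LT = a**2.
h_2 = -30*a + 6*c + 60, LT = a.

S(h_1,h_2): lcm = a**2. S = 1/5*a*c + 2*a - 1/12*c - 91/24.
  leading term a*c: subtract (-1/150*c)·h_2 from 1/5*a*c + 2*a - 1/12*c - 91/24 → 1/25*c**2 + 2*a + 19/60*c - 91/24
  leading term c**2: no divisor's leading term divides it; move 1/25*c**2 to the remainder.
  leading term a: subtract (-1/15)·h_2 from 2*a + 19/60*c - 91/24 → 43/60*c + 5/24
  leading term c: no divisor's leading term divides it; move 43/60*c to the remainder.
  leading term 1: no divisor's leading term divides it; move 5/24 to the remainder.
  remainder 1/25*c**2 + 43/60*c + 5/24 ≠ 0; add k_3 = 1/25*c**2 + 43/60*c + 5/24 to the basis.

The other S-polynomials (S(h_1,k_3), S(h_2,k_3)) all reduce to 0 modulo the current basis, so we have a Gröbner basis.
Inter-reduce: drop elements whose leading term is divisible by another's, tail-reduce, and make monic.
Reduced Gröbner basis: {c**2 + 215/12*c + 125/24, a - 1/5*c - 2}.

The bases are distinct; the ideals are different.

No, the ideals differ.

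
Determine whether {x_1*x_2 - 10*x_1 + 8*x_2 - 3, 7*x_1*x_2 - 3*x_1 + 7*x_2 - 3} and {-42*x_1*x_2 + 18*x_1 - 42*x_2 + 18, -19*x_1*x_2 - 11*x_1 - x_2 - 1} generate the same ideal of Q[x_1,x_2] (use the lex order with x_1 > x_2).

No, the ideals differ.

Equality of ideals is decidable: compute both reduced Gröbner bases (unique for the ordering) and check whether they agree.
Buchberger on the first generating set:
f_1 = x_1*x_2 - 10*x_1 + 8*x_2 - 3, LT = x_1*x_2.
f_2 = 7*x_1*x_2 - 3*x_1 + 7*x_2 - 3, LT = x_1*x_2.

S(f_1,f_2): lcm = x_1*x_2. S = -67/7*x_1 + 7*x_2 - 18/7.
  reduce S modulo (f_1, f_2):
  remainder -67/7*x_1 + 7*x_2 - 18/7 ≠ 0; add g_3 = -67/7*x_1 + 7*x_2 - 18/7 to the basis.

S(f_1,g_3): lcm = x_1*x_2. S = -10*x_1 + 49/67*x_2**2 + 518/67*x_2 - 3.
  reduce S modulo (f_1, f_2, g_3):
  remainder 49/67*x_2**2 + 28/67*x_2 - 21/67 ≠ 0; add g_4 = 49/67*x_2**2 + 28/67*x_2 - 21/67 to the basis.

The other S-polynomials (S(f_2,g_3), S(f_1,g_4), S(f_2,g_4), S(g_3,g_4)) all reduce to 0 modulo the current basis, so we have a Gröbner basis.
Inter-reduce: drop elements whose leading term is divisible by another's, tail-reduce, and make monic.
Reduced Gröbner basis: {x_1 - 49/67*x_2 + 18/67, x_2**2 + 4/7*x_2 - 3/7}.

Buchberger on the second generating set:
h_1 = -42*x_1*x_2 + 18*x_1 - 42*x_2 + 18, LT = x_1*x_2.
h_2 = -19*x_1*x_2 - 11*x_1 - x_2 - 1, LT = x_1*x_2.

S(h_1,h_2): lcm = x_1*x_2. S = -134/133*x_1 + 18/19*x_2 - 64/133.
  reduce S modulo (h_1, h_2):
  remainder -134/133*x_1 + 18/19*x_2 - 64/133 ≠ 0; add k_3 = -134/133*x_1 + 18/19*x_2 - 64/133 to the basis.

S(h_1,k_3): lcm = x_1*x_2. S = -3/7*x_1 + 63/67*x_2**2 + 35/67*x_2 - 3/7.
  reduce S modulo (h_1, h_2, k_3):
  remainder 63/67*x_2**2 + 8/67*x_2 - 15/67 ≠ 0; add k_4 = 63/67*x_2**2 + 8/67*x_2 - 15/67 to the basis.

The other S-polynomials (S(h_2,k_3), S(h_1,k_4), S(h_2,k_4), S(k_3,k_4)) all reduce to 0 modulo the current basis, so we have a Gröbner basis.
Inter-reduce: drop elements whose leading term is divisible by another's, tail-reduce, and make monic.
Reduced Gröbner basis: {x_1 - 63/67*x_2 + 32/67, x_2**2 + 8/63*x_2 - 5/21}.

The bases are distinct; the ideals are different.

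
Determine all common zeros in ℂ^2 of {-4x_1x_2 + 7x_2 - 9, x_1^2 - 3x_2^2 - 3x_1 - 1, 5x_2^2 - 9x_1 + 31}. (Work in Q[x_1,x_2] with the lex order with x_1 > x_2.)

{(4, -1)}

Compute a lex Gröbner basis by Buchberger's algorithm.
f_1 = -4x_1x_2 + 7x_2 - 9, LT = x_1x_2.
f_2 = x_1^2 - 3x_1 - 3x_2^2 - 1, LT = x_1^2.
f_3 = -9x_1 + 5x_2^2 + 31, LT = x_1.

S(f_1,f_2): lcm = x_1^2x_2. S = 5/4x_1x_2 + 9/4x_1 + 3x_2^3 + x_2.
  leading term x_1x_2: subtract (-5/16)·f_1 from 5/4x_1x_2 + 9/4x_1 + 3x_2^3 + x_2 → 9/4x_1 + 3x_2^3 + 51/16x_2 - 45/16
  leading term x_1: subtract (-1/4)·f_3 from 9/4x_1 + 3x_2^3 + 51/16x_2 - 45/16 → 3x_2^3 + 5/4x_2^2 + 51/16x_2 + 79/16
  leading term x_2^3: no divisor's leading term divides it; move 3x_2^3 to the remainder.
  leading term x_2^2: no divisor's leading term divides it; move 5/4x_2^2 to the remainder.
  leading term x_2: no divisor's leading term divides it; move 51/16x_2 to the remainder.
  leading term 1: no divisor's leading term divides it; move 79/16 to the remainder.
  remainder 3x_2^3 + 5/4x_2^2 + 51/16x_2 + 79/16 ≠ 0; add h_4 = 3x_2^3 + 5/4x_2^2 + 51/16x_2 + 79/16 to the basis.

S(f_1,f_3): lcm = x_1x_2. S = 5/9x_2^3 + 61/36x_2 + 9/4.
  leading term x_2^3: subtract (5/27)·h_4 from 5/9x_2^3 + 61/36x_2 + 9/4 → -25/108x_2^2 + 53/48x_2 + 577/432
  leading term x_2^2: no divisor's leading term divides it; move -25/108x_2^2 to the remainder.
  leading term x_2: no divisor's leading term divides it; move 53/48x_2 to the remainder.
  leading term 1: no divisor's leading term divides it; move 577/432 to the remainder.
  remainder -25/108x_2^2 + 53/48x_2 + 577/432 ≠ 0; add h_5 = -25/108x_2^2 + 53/48x_2 + 577/432 to the basis.

S(f_2,f_3): lcm = x_1^2. S = 5/9x_1x_2^2 + 4/9x_1 - 3x_2^2 - 1.
  leading term x_1x_2^2: subtract (-5/36x_2)·f_1 from 5/9x_1x_2^2 + 4/9x_1 - 3x_2^2 - 1 → 4/9x_1 - 73/36x_2^2 - 5/4x_2 - 1
  leading term x_1: subtract (-4/81)·f_3 from 4/9x_1 - 73/36x_2^2 - 5/4x_2 - 1 → -577/324x_2^2 - 5/4x_2 + 43/81
  leading term x_2^2: subtract (577/75)·h_5 from -577/324x_2^2 - 5/4x_2 + 43/81 → -35081/3600x_2 - 35081/3600
  leading term x_2: no divisor's leading term divides it; move -35081/3600x_2 to the remainder.
  leading term 1: no divisor's leading term divides it; move -35081/3600 to the remainder.
  remainder -35081/3600x_2 - 35081/3600 ≠ 0; add h_6 = -35081/3600x_2 - 35081/3600 to the basis.

S(f_1,h_4): lcm = x_1x_2^3. S = -5/12x_1x_2^2 - 17/16x_1x_2 - 79/48x_1 - 7/4x_2^3 + 9/4x_2^2.
  leading term x_1x_2^2: subtract (5/48x_2)·f_1 from -5/12x_1x_2^2 - 17/16x_1x_2 - 79/48x_1 - 7/4x_2^3 + 9/4x_2^2 → -17/16x_1x_2 - 79/48x_1 - 7/4x_2^3 + 73/48x_2^2 + 15/16x_2
  leading term x_1x_2: subtract (17/64)·f_1 from -17/16x_1x_2 - 79/48x_1 - 7/4x_2^3 + 73/48x_2^2 + 15/16x_2 → -79/48x_1 - 7/4x_2^3 + 73/48x_2^2 - 59/64x_2 + 153/64
  leading term x_1: subtract (79/432)·f_3 from -79/48x_1 - 7/4x_2^3 + 73/48x_2^2 - 59/64x_2 + 153/64 → -7/4x_2^3 + 131/216x_2^2 - 59/64x_2 - 5665/1728
  leading term x_2^3: subtract (-7/12)·h_4 from -7/4x_2^3 + 131/216x_2^2 - 59/64x_2 - 5665/1728 → 577/432x_2^2 + 15/16x_2 - 43/108
  leading term x_2^2: subtract (-577/100)·h_5 from 577/432x_2^2 + 15/16x_2 - 43/108 → 35081/4800x_2 + 35081/4800
  leading term x_2: subtract (-3/4)·h_6 from 35081/4800x_2 + 35081/4800 → 0
  remainder 0.

S(f_2,h_4): leading monomials are coprime, so the S-polynomial reduces to 0 (Buchberger's first criterion).
S(f_3,h_4): leading monomials are coprime, so the S-polynomial reduces to 0 (Buchberger's first criterion).
S(f_1,h_5): lcm = x_1x_2^2. S = 477/100x_1x_2 + 577/100x_1 - 7/4x_2^2 + 9/4x_2.
  leading term x_1x_2: subtract (-477/400)·f_1 from 477/100x_1x_2 + 577/100x_1 - 7/4x_2^2 + 9/4x_2 → 577/100x_1 - 7/4x_2^2 + 4239/400x_2 - 4293/400
  leading term x_1: subtract (-577/900)·f_3 from 577/100x_1 - 7/4x_2^2 + 4239/400x_2 - 4293/400 → 131/90x_2^2 + 4239/400x_2 + 32911/3600
  leading term x_2^2: subtract (-786/125)·h_5 from 131/90x_2^2 + 4239/400x_2 + 32911/3600 → 35081/2000x_2 + 35081/2000
  leading term x_2: subtract (-9/5)·h_6 from 35081/2000x_2 + 35081/2000 → 0
  remainder 0.

S(f_2,h_5): leading monomials are coprime, so the S-polynomial reduces to 0 (Buchberger's first criterion).
S(f_3,h_5): leading monomials are coprime, so the S-polynomial reduces to 0 (Buchberger's first criterion).
S(h_4,h_5): lcm = x_2^3. S = 389/75x_2^2 + 2733/400x_2 + 79/48.
  leading term x_2^2: subtract (-14004/625)·h_5 from 389/75x_2^2 + 2733/400x_2 + 79/48 → 315729/10000x_2 + 315729/10000
  leading term x_2: subtract (-81/25)·h_6 from 315729/10000x_2 + 315729/10000 → 0
  remainder 0.

S(f_1,h_6): lcm = x_1x_2. S = -x_1 - 7/4x_2 + 9/4.
  leading term x_1: subtract (1/9)·f_3 from -x_1 - 7/4x_2 + 9/4 → -5/9x_2^2 - 7/4x_2 - 43/36
  leading term x_2^2: subtract (12/5)·h_5 from -5/9x_2^2 - 7/4x_2 - 43/36 → -22/5x_2 - 22/5
  leading term x_2: subtract (15840/35081)·h_6 from -22/5x_2 - 22/5 → 0
  remainder 0.

S(f_2,h_6): leading monomials are coprime, so the S-polynomial reduces to 0 (Buchberger's first criterion).
S(f_3,h_6): leading monomials are coprime, so the S-polynomial reduces to 0 (Buchberger's first criterion).
S(h_4,h_6): lcm = x_2^3. S = -7/12x_2^2 + 17/16x_2 + 79/48.
  leading term x_2^2: subtract (63/25)·h_5 from -7/12x_2^2 + 17/16x_2 + 79/48 → -43/25x_2 - 43/25
  leading term x_2: subtract (6192/35081)·h_6 from -43/25x_2 - 43/25 → 0
  remainder 0.

S(h_5,h_6): lcm = x_2^2. S = -577/100x_2 - 577/100.
  leading term x_2: subtract (20772/35081)·h_6 from -577/100x_2 - 577/100 → 0
  remainder 0.

Every S-polynomial of the final basis reduces to 0, so we have a Gröbner basis.
Inter-reduce: drop elements whose leading term is divisible by another's, tail-reduce, and make monic.
Reduced Gröbner basis: {x_1 - 4, x_2 + 1}.

Since the basis is lex-ordered, x_2 + 1 is univariate in x_2. Its roots are {-1}. Back-substituting each root into the other basis elements fixes the other coordinates.
  x_2 = -1: the earlier basis element becomes x_1 - 4 = 0, giving x_1 = 4 — point (4, -1).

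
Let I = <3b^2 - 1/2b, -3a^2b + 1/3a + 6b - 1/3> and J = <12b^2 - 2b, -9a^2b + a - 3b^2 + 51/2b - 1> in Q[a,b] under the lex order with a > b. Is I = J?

No, the ideals differ.

Since reduced Gröbner bases are canonical representatives of ideals under a given ordering, it suffices to compute and compare them.
Buchberger on the first generating set:
f_1 = 3b^2 - 1/2b, LT = b^2.
f_2 = -3a^2b + 1/3a + 6b - 1/3, LT = a^2b.

S(f_1,f_2): lcm = a^2b^2. S = -1/6a^2b + 1/9ab + 2b^2 - 1/9b.
  leading term a^2b: subtract (1/18)·f_2 from -1/6a^2b + 1/9ab + 2b^2 - 1/9b → 1/9ab - 1/54a + 2b^2 - 4/9b + 1/54
  leading term ab: no divisor's leading term divides it; move 1/9ab to the remainder.
  leading term a: no divisor's leading term divides it; move -1/54a to the remainder.
  leading term b^2: subtract (2/3)·f_1 from 2b^2 - 4/9b + 1/54 → -1/9b + 1/54
  leading term b: no divisor's leading term divides it; move -1/9b to the remainder.
  leading term 1: no divisor's leading term divides it; move 1/54 to the remainder.
  remainder 1/9ab - 1/54a - 1/9b + 1/54 ≠ 0; add g_3 = 1/9ab - 1/54a - 1/9b + 1/54 to the basis.

S(f_2,g_3): lcm = a^2b. S = 1/6a^2 + ab - 5/18a - 2b + 1/9.
  leading term a^2: no divisor's leading term divides it; move 1/6a^2 to the remainder.
  leading term ab: subtract (9)·g_3 from ab - 5/18a - 2b + 1/9 → -1/9a - b - 1/18
  leading term a: no divisor's leading term divides it; move -1/9a to the remainder.
  leading term b: no divisor's leading term divides it; move -b to the remainder.
  leading term 1: no divisor's leading term divides it; move -1/18 to the remainder.
  remainder 1/6a^2 - 1/9a - b - 1/18 ≠ 0; add g_4 = 1/6a^2 - 1/9a - b - 1/18 to the basis.

The other S-polynomials (S(f_1,g_3), S(f_1,g_4), S(f_2,g_4), S(g_3,g_4)) all reduce to 0 modulo the current basis, so we have a Gröbner basis.
Inter-reduce: drop elements whose leading term is divisible by another's, tail-reduce, and make monic.
Reduced Gröbner basis: {a^2 - 2/3a - 6b - 1/3, ab - 1/6a - b + 1/6, b^2 - 1/6b}.

Buchberger on the second generating set:
h_1 = 12b^2 - 2b, LT = b^2.
h_2 = -9a^2b + a - 3b^2 + 51/2b - 1, LT = a^2b.

S(h_1,h_2): lcm = a^2b^2. S = -1/6a^2b + 1/9ab - 1/3b^3 + 17/6b^2 - 1/9b.
  leading term a^2b: subtract (1/54)·h_2 from -1/6a^2b + 1/9ab - 1/3b^3 + 17/6b^2 - 1/9b → 1/9ab - 1/54a - 1/3b^3 + 26/9b^2 - 7/12b + 1/54
  leading term ab: no divisor's leading term divides it; move 1/9ab to the remainder.
  leading term a: no divisor's leading term divides it; move -1/54a to the remainder.
  leading term b^3: subtract (-1/36b)·h_1 from -1/3b^3 + 26/9b^2 - 7/12b + 1/54 → 17/6b^2 - 7/12b + 1/54
  leading term b^2: subtract (17/72)·h_1 from 17/6b^2 - 7/12b + 1/54 → -1/9b + 1/54
  leading term b: no divisor's leading term divides it; move -1/9b to the remainder.
  leading term 1: no divisor's leading term divides it; move 1/54 to the remainder.
  remainder 1/9ab - 1/54a - 1/9b + 1/54 ≠ 0; add k_3 = 1/9ab - 1/54a - 1/9b + 1/54 to the basis.

S(h_2,k_3): lcm = a^2b. S = 1/6a^2 + ab - 5/18a + 1/3b^2 - 17/6b + 1/9.
  leading term a^2: no divisor's leading term divides it; move 1/6a^2 to the remainder.
  leading term ab: subtract (9)·k_3 from ab - 5/18a + 1/3b^2 - 17/6b + 1/9 → -1/9a + 1/3b^2 - 11/6b - 1/18
  leading term a: no divisor's leading term divides it; move -1/9a to the remainder.
  leading term b^2: subtract (1/36)·h_1 from 1/3b^2 - 11/6b - 1/18 → -16/9b - 1/18
  leading term b: no divisor's leading term divides it; move -16/9b to the remainder.
  leading term 1: no divisor's leading term divides it; move -1/18 to the remainder.
  remainder 1/6a^2 - 1/9a - 16/9b - 1/18 ≠ 0; add k_4 = 1/6a^2 - 1/9a - 16/9b - 1/18 to the basis.

The other S-polynomials (S(h_1,k_3), S(h_1,k_4), S(h_2,k_4), S(k_3,k_4)) all reduce to 0 modulo the current basis, so we have a Gröbner basis.
Inter-reduce: drop elements whose leading term is divisible by another's, tail-reduce, and make monic.
Reduced Gröbner basis: {a^2 - 2/3a - 32/3b - 1/3, ab - 1/6a - b + 1/6, b^2 - 1/6b}.

The bases are distinct; the ideals are different.
The choice of monomial ordering does not affect the verdict — as long as both bases are computed under the same ordering, their equality decides ideal equality.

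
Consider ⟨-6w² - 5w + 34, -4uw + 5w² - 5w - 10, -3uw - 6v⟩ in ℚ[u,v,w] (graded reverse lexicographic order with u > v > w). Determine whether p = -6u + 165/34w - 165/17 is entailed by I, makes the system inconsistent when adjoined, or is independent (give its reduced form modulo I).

First compute the reduced Gröbner basis of I by Buchberger's algorithm.
f_1 = -6w² - 5w + 34, LT = w².
f_2 = -4uw + 5w² - 5w - 10, LT = uw.
f_3 = -3uw - 6v, LT = uw.

S(f_1,f_2): lcm = uw². S = 5/4w³ + ⅚uw - 5/4w² - 17/3u - 5/2w.
  reduce S modulo (f_1, f_2, f_3):
  remainder -17/3u + 55/12w - 55/6 ≠ 0; add h_4 = -17/3u + 55/12w - 55/6 to the basis.

S(f_1,f_3): lcm = uw². S = ⅚uw - 2vw - 17/3u.
  reduce S modulo (f_1, f_2, f_3, h_4):
  remainder -2vw - 935/144w + 935/72 ≠ 0; add h_5 = -2vw - 935/144w + 935/72 to the basis.

S(f_2,f_3): lcm = uw. S = -5/4w² - 2v + 5/4w + 5/2.
  reduce S modulo (f_1, f_2, f_3, h_4, h_5):
  remainder -2v + 55/24w - 55/12 ≠ 0; add h_6 = -2v + 55/24w - 55/12 to the basis.

The other S-polynomials (S(f_1,h_4), S(f_2,h_4), S(f_3,h_4), S(f_1,h_5), S(f_2,h_5), S(f_3,h_5), S(h_4,h_5), S(f_1,h_6), S(f_2,h_6), S(f_3,h_6), S(h_4,h_6), S(h_5,h_6)) all reduce to 0 modulo the current basis, so we have a Gröbner basis.
Inter-reduce: drop elements whose leading term is divisible by another's, tail-reduce, and make monic.
Reduced Gröbner basis: {w² + ⅚w - 17/3, u - 55/68w + 55/34, v - 55/48w + 55/24}.
Label its elements g_1 = w² + ⅚w - 17/3, g_2 = u - 55/68w + 55/34, g_3 = v - 55/48w + 55/24.

Reduce p = -6u + 165/34w - 165/17 modulo G:
  leading term u: subtract (-6)·g_2 from -6u + 165/34w - 165/17 → 0
  normal form = 0.
Since the normal form is 0, p ∈ I.

-6u + 165/34w - 165/17 lies in I (it reduces to 0).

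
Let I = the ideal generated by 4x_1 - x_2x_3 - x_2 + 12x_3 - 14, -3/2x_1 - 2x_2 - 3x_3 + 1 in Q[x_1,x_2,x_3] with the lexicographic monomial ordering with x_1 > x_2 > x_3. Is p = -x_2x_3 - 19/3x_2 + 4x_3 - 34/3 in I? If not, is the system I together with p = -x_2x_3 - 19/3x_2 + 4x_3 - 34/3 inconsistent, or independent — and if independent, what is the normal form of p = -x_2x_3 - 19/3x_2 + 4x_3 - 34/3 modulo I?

-x_2x_3 - 19/3x_2 + 4x_3 - 34/3 lies in I (it reduces to 0).

First compute the reduced Gröbner basis of I by Buchberger's algorithm.
f_1 = 4x_1 - x_2x_3 - x_2 + 12x_3 - 14, LT = x_1.
f_2 = -3/2x_1 - 2x_2 - 3x_3 + 1, LT = x_1.

S(f_1,f_2): lcm = x_1. S = -1/4x_2x_3 - 19/12x_2 + x_3 - 17/6.
  leading term x_2x_3: no divisor's leading term divides it; move -1/4x_2x_3 to the remainder.
  leading term x_2: no divisor's leading term divides it; move -19/12x_2 to the remainder.
  leading term x_3: no divisor's leading term divides it; move x_3 to the remainder.
  leading term 1: no divisor's leading term divides it; move -17/6 to the remainder.
  remainder -1/4x_2x_3 - 19/12x_2 + x_3 - 17/6 ≠ 0; add h_3 = -1/4x_2x_3 - 19/12x_2 + x_3 - 17/6 to the basis.

S(f_1,h_3): leading monomials are coprime, so the S-polynomial reduces to 0 (Buchberger's first criterion).
S(f_2,h_3): leading monomials are coprime, so the S-polynomial reduces to 0 (Buchberger's first criterion).
Every S-polynomial of the final basis reduces to 0, so we have a Gröbner basis.
Inter-reduce: drop elements whose leading term is divisible by another's, tail-reduce, and make monic.
Reduced Gröbner basis: {x_1 + 4/3x_2 + 2x_3 - 2/3, x_2x_3 + 19/3x_2 - 4x_3 + 34/3}.
Label its elements g_1 = x_1 + 4/3x_2 + 2x_3 - 2/3, g_2 = x_2x_3 + 19/3x_2 - 4x_3 + 34/3.

Reduce p = -x_2x_3 - 19/3x_2 + 4x_3 - 34/3 modulo G:
  leading term x_2x_3: subtract (-1)·g_2 from -x_2x_3 - 19/3x_2 + 4x_3 - 34/3 → 0
  normal form = 0.
Since the normal form is 0, p ∈ I.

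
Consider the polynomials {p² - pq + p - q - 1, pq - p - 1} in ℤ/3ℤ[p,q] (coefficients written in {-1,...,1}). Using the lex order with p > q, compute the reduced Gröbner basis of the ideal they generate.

G = {p - q² - q - 1, q³ + 1}

f_1 = p² - pq + p - q - 1, LT = p².
f_2 = pq - p - 1, LT = pq.

S(f_1,f_2): lcm = p²q. S = p² - pq² + pq + p - q² - q.
  reduce S modulo (f_1, f_2):
  remainder p - q² - q - 1 ≠ 0; add g_3 = p - q² - q - 1 to the basis.

S(f_2,g_3): lcm = pq. S = -p + q³ + q² + q - 1.
  reduce S modulo (f_1, f_2, g_3):
  remainder q³ + 1 ≠ 0; add g_4 = q³ + 1 to the basis.

The other S-polynomials (S(f_1,g_3), S(f_1,g_4), S(f_2,g_4), S(g_3,g_4)) all reduce to 0 modulo the current basis, so we have a Gröbner basis.
Inter-reduce: drop elements whose leading term is divisible by another's, tail-reduce, and make monic.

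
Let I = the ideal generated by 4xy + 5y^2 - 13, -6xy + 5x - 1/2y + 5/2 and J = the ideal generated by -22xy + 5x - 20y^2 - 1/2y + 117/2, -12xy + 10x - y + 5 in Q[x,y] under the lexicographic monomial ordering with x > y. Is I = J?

Two ideals are equal iff their reduced Gröbner bases coincide (the reduced basis is unique for a fixed ordering).
Buchberger on the first generating set:
f_1 = 4xy + 5y^2 - 13, LT = xy.
f_2 = -6xy + 5x - 1/2y + 5/2, LT = xy.

S(f_1,f_2): lcm = xy. S = 5/6x + 5/4y^2 - 1/12y - 17/6.
  leading term x: no divisor's leading term divides it; move 5/6x to the remainder.
  leading term y^2: no divisor's leading term divides it; move 5/4y^2 to the remainder.
  leading term y: no divisor's leading term divides it; move -1/12y to the remainder.
  leading term 1: no divisor's leading term divides it; move -17/6 to the remainder.
  remainder 5/6x + 5/4y^2 - 1/12y - 17/6 ≠ 0; add g_3 = 5/6x + 5/4y^2 - 1/12y - 17/6 to the basis.

S(f_1,g_3): lcm = xy. S = -3/2y^3 + 27/20y^2 + 17/5y - 13/4.
  leading term y^3: no divisor's leading term divides it; move -3/2y^3 to the remainder.
  leading term y^2: no divisor's leading term divides it; move 27/20y^2 to the remainder.
  leading term y: no divisor's leading term divides it; move 17/5y to the remainder.
  leading term 1: no divisor's leading term divides it; move -13/4 to the remainder.
  remainder -3/2y^3 + 27/20y^2 + 17/5y - 13/4 ≠ 0; add g_4 = -3/2y^3 + 27/20y^2 + 17/5y - 13/4 to the basis.

S(f_2,g_3): lcm = xy. S = -5/6x - 3/2y^3 + 1/10y^2 + 209/60y - 5/12.
  leading term x: subtract (-1)·g_3 from -5/6x - 3/2y^3 + 1/10y^2 + 209/60y - 5/12 → -3/2y^3 + 27/20y^2 + 17/5y - 13/4
  leading term y^3: subtract (1)·g_4 from -3/2y^3 + 27/20y^2 + 17/5y - 13/4 → 0
  remainder 0.

S(f_1,g_4): lcm = xy^3. S = 9/10xy^2 + 34/15xy - 13/6x + 5/4y^4 - 13/4y^2.
  leading term xy^2: subtract (9/40y)·f_1 from 9/10xy^2 + 34/15xy - 13/6x + 5/4y^4 - 13/4y^2 → 34/15xy - 13/6x + 5/4y^4 - 9/8y^3 - 13/4y^2 + 117/40y
  leading term xy: subtract (17/30)·f_1 from 34/15xy - 13/6x + 5/4y^4 - 9/8y^3 - 13/4y^2 + 117/40y → -13/6x + 5/4y^4 - 9/8y^3 - 73/12y^2 + 117/40y + 221/30
  leading term x: subtract (-13/5)·g_3 from -13/6x + 5/4y^4 - 9/8y^3 - 73/12y^2 + 117/40y + 221/30 → 5/4y^4 - 9/8y^3 - 17/6y^2 + 65/24y
  leading term y^4: subtract (-5/6y)·g_4 from 5/4y^4 - 9/8y^3 - 17/6y^2 + 65/24y → 0
  remainder 0.

S(f_2,g_4): lcm = xy^3. S = 1/15xy^2 + 34/15xy - 13/6x + 1/12y^3 - 5/12y^2.
  leading term xy^2: subtract (1/60y)·f_1 from 1/15xy^2 + 34/15xy - 13/6x + 1/12y^3 - 5/12y^2 → 34/15xy - 13/6x - 5/12y^2 + 13/60y
  leading term xy: subtract (17/30)·f_1 from 34/15xy - 13/6x - 5/12y^2 + 13/60y → -13/6x - 13/4y^2 + 13/60y + 221/30
  leading term x: subtract (-13/5)·g_3 from -13/6x - 13/4y^2 + 13/60y + 221/30 → 0
  remainder 0.

S(g_3,g_4): leading monomials are coprime, so the S-polynomial reduces to 0 (Buchberger's first criterion).
Every S-polynomial of the final basis reduces to 0, so we have a Gröbner basis.
Inter-reduce: drop elements whose leading term is divisible by another's, tail-reduce, and make monic.
Reduced Gröbner basis: {x + 3/2y^2 - 1/10y - 17/5, y^3 - 9/10y^2 - 34/15y + 13/6}.

Buchberger on the second generating set:
h_1 = -22xy + 5x - 20y^2 - 1/2y + 117/2, LT = xy.
h_2 = -12xy + 10x - y + 5, LT = xy.

S(h_1,h_2): lcm = xy. S = 20/33x + 10/11y^2 - 2/33y - 74/33.
  leading term x: no divisor's leading term divides it; move 20/33x to the remainder.
  leading term y^2: no divisor's leading term divides it; move 10/11y^2 to the remainder.
  leading term y: no divisor's leading term divides it; move -2/33y to the remainder.
  leading term 1: no divisor's leading term divides it; move -74/33 to the remainder.
  remainder 20/33x + 10/11y^2 - 2/33y - 74/33 ≠ 0; add k_3 = 20/33x + 10/11y^2 - 2/33y - 74/33 to the basis.

S(h_1,k_3): lcm = xy. S = -5/22x - 3/2y^3 + 111/110y^2 + 819/220y - 117/44.
  leading term x: subtract (-3/8)·k_3 from -5/22x - 3/2y^3 + 111/110y^2 + 819/220y - 117/44 → -3/2y^3 + 27/20y^2 + 37/10y - 7/2
  leading term y^3: no divisor's leading term divides it; move -3/2y^3 to the remainder.
  leading term y^2: no divisor's leading term divides it; move 27/20y^2 to the remainder.
  leading term y: no divisor's leading term divides it; move 37/10y to the remainder.
  leading term 1: no divisor's leading term divides it; move -7/2 to the remainder.
  remainder -3/2y^3 + 27/20y^2 + 37/10y - 7/2 ≠ 0; add k_4 = -3/2y^3 + 27/20y^2 + 37/10y - 7/2 to the basis.

S(h_2,k_3): lcm = xy. S = -5/6x - 3/2y^3 + 1/10y^2 + 227/60y - 5/12.
  leading term x: subtract (-11/8)·k_3 from -5/6x - 3/2y^3 + 1/10y^2 + 227/60y - 5/12 → -3/2y^3 + 27/20y^2 + 37/10y - 7/2
  leading term y^3: subtract (1)·k_4 from -3/2y^3 + 27/20y^2 + 37/10y - 7/2 → 0
  remainder 0.

S(h_1,k_4): lcm = xy^3. S = 37/55xy^2 + 37/15xy - 7/3x + 10/11y^4 + 1/44y^3 - 117/44y^2.
  leading term xy^2: subtract (-37/1210y)·h_1 from 37/55xy^2 + 37/15xy - 7/3x + 10/11y^4 + 1/44y^3 - 117/44y^2 → 9509/3630xy - 7/3x + 10/11y^4 - 285/484y^3 - 1618/605y^2 + 4329/2420y
  leading term xy: subtract (-9509/79860)·h_1 from 9509/3630xy - 7/3x + 10/11y^4 - 285/484y^3 - 1618/605y^2 + 4329/2420y → -9253/5324x + 10/11y^4 - 285/484y^3 - 100939/19965y^2 + 55241/31944y + 370851/53240
  leading term x: subtract (-27759/9680)·k_3 from -9253/5324x + 10/11y^4 - 285/484y^3 - 100939/19965y^2 + 55241/31944y + 370851/53240 → 10/11y^4 - 285/484y^3 - 35557/14520y^2 + 11293/7260y + 259/484
  leading term y^4: subtract (-20/33y)·k_4 from 10/11y^4 - 285/484y^3 - 35557/14520y^2 + 11293/7260y + 259/484 → 111/484y^3 - 999/4840y^2 - 1369/2420y + 259/484
  leading term y^3: subtract (-37/242)·k_4 from 111/484y^3 - 999/4840y^2 - 1369/2420y + 259/484 → 0
  remainder 0.

S(h_2,k_4): lcm = xy^3. S = 1/15xy^2 + 37/15xy - 7/3x + 1/12y^3 - 5/12y^2.
  leading term xy^2: subtract (-1/330y)·h_1 from 1/15xy^2 + 37/15xy - 7/3x + 1/12y^3 - 5/12y^2 → 273/110xy - 7/3x + 1/44y^3 - 23/55y^2 + 39/220y
  leading term xy: subtract (-273/2420)·h_1 from 273/110xy - 7/3x + 1/44y^3 - 23/55y^2 + 39/220y → -2569/1452x + 1/44y^3 - 1618/605y^2 + 117/968y + 31941/4840
  leading term x: subtract (-2569/880)·k_3 from -2569/1452x + 1/44y^3 - 1618/605y^2 + 117/968y + 31941/4840 → 1/44y^3 - 9/440y^2 - 37/660y + 7/132
  leading term y^3: subtract (-1/66)·k_4 from 1/44y^3 - 9/440y^2 - 37/660y + 7/132 → 0
  remainder 0.

S(k_3,k_4): leading monomials are coprime, so the S-polynomial reduces to 0 (Buchberger's first criterion).
Every S-polynomial of the final basis reduces to 0, so we have a Gröbner basis.
Inter-reduce: drop elements whose leading term is divisible by another's, tail-reduce, and make monic.
Reduced Gröbner basis: {x + 3/2y^2 - 1/10y - 37/10, y^3 - 9/10y^2 - 37/15y + 7/3}.

These differ, so the ideals are not equal.

No, the ideals differ.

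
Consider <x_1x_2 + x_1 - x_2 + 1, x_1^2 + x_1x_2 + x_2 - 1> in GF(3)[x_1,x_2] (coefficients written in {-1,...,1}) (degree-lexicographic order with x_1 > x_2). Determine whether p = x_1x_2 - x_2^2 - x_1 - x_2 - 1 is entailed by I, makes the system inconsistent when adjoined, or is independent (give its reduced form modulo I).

First compute the reduced Gröbner basis of I by Buchberger's algorithm.
f_1 = x_1x_2 + x_1 - x_2 + 1, LT = x_1x_2.
f_2 = x_1^2 + x_1x_2 + x_2 - 1, LT = x_1^2.

S(f_1,f_2): lcm = x_1^2x_2. S = -x_1x_2^2 + x_1^2 - x_1x_2 - x_2^2 + x_1 + x_2.
  leading term x_1x_2^2: subtract (-x_2)·f_1 from -x_1x_2^2 + x_1^2 - x_1x_2 - x_2^2 + x_1 + x_2 → x_1^2 + x_2^2 + x_1 - x_2
  leading term x_1^2: subtract (1)·f_2 from x_1^2 + x_2^2 + x_1 - x_2 → -x_1x_2 + x_2^2 + x_1 + x_2 + 1
  leading term x_1x_2: subtract (-1)·f_1 from -x_1x_2 + x_2^2 + x_1 + x_2 + 1 → x_2^2 - x_1 - 1
  leading term x_2^2: no divisor's leading term divides it; move x_2^2 to the remainder.
  leading term x_1: no divisor's leading term divides it; move -x_1 to the remainder.
  leading term 1: no divisor's leading term divides it; move -1 to the remainder.
  remainder x_2^2 - x_1 - 1 ≠ 0; add h_3 = x_2^2 - x_1 - 1 to the basis.

The other S-polynomials (S(f_1,h_3), S(f_2,h_3)) all reduce to 0 modulo the current basis, so we have a Gröbner basis.
Inter-reduce: drop elements whose leading term is divisible by another's, tail-reduce, and make monic.
Reduced Gröbner basis: {x_1^2 - x_1 - x_2 + 1, x_1x_2 + x_1 - x_2 + 1, x_2^2 - x_1 - 1}.
Label its elements g_1 = x_1^2 - x_1 - x_2 + 1, g_2 = x_1x_2 + x_1 - x_2 + 1, g_3 = x_2^2 - x_1 - 1.

Reduce p = x_1x_2 - x_2^2 - x_1 - x_2 - 1 modulo G:
  leading term x_1x_2: subtract (1)·g_2 from x_1x_2 - x_2^2 - x_1 - x_2 - 1 → -x_2^2 + x_1 + 1
  leading term x_2^2: subtract (-1)·g_3 from -x_2^2 + x_1 + 1 → 0
  normal form = 0.
Since the normal form is 0, p ∈ I.

x_1x_2 - x_2^2 - x_1 - x_2 - 1 lies in I (it reduces to 0).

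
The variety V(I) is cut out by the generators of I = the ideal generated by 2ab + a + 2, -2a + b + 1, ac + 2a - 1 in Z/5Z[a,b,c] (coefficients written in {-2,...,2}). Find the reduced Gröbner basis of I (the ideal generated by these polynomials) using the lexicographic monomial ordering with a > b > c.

This is the nonlinear analogue of row-reducing a linear system.

f_1 = 2ab + a + 2, LT = ab.
f_2 = -2a + b + 1, LT = a.
f_3 = ac + 2a - 1, LT = ac.

S(f_1,f_2): lcm = ab. S = -2a - 2b^2 - 2b + 1.
  leading term a: subtract (1)·f_2 from -2a - 2b^2 - 2b + 1 → -2b^2 + 2b
  leading term b^2: no divisor's leading term divides it; move -2b^2 to the remainder.
  leading term b: no divisor's leading term divides it; move 2b to the remainder.
  remainder -2b^2 + 2b ≠ 0; add g_4 = -2b^2 + 2b to the basis.

S(f_1,f_3): lcm = abc. S = -2ab - 2ac + b + c.
  leading term ab: subtract (-1)·f_1 from -2ab - 2ac + b + c → -2ac + a + b + c + 2
  leading term ac: subtract (c)·f_2 from -2ac + a + b + c + 2 → a - bc + b + 2
  leading term a: subtract (2)·f_2 from a - bc + b + 2 → -bc - b
  leading term bc: no divisor's leading term divides it; move -bc to the remainder.
  leading term b: no divisor's leading term divides it; move -b to the remainder.
  remainder -bc - b ≠ 0; add g_5 = -bc - b to the basis.

S(f_2,f_3): lcm = ac. S = -2a + 2bc + 2c + 1.
  leading term a: subtract (1)·f_2 from -2a + 2bc + 2c + 1 → 2bc - b + 2c
  leading term bc: subtract (-2)·g_5 from 2bc - b + 2c → 2b + 2c
  leading term b: no divisor's leading term divides it; move 2b to the remainder.
  leading term c: no divisor's leading term divides it; move 2c to the remainder.
  remainder 2b + 2c ≠ 0; add g_6 = 2b + 2c to the basis.

S(f_1,g_4): lcm = ab^2. S = -ab + b.
  leading term ab: subtract (2)·f_1 from -ab + b → -2a + b + 1
  leading term a: subtract (1)·f_2 from -2a + b + 1 → 0
  remainder 0.

S(f_2,g_4): leading monomials are coprime, so the S-polynomial reduces to 0 (Buchberger's first criterion).
S(f_3,g_4): leading monomials are coprime, so the S-polynomial reduces to 0 (Buchberger's first criterion).
S(f_1,g_5): lcm = abc. S = -ab - 2ac + c.
  leading term ab: subtract (2)·f_1 from -ab - 2ac + c → -2ac - 2a + c + 1
  leading term ac: subtract (c)·f_2 from -2ac - 2a + c + 1 → -2a - bc + 1
  leading term a: subtract (1)·f_2 from -2a - bc + 1 → -bc - b
  leading term bc: subtract (1)·g_5 from -bc - b → 0
  remainder 0.

S(f_2,g_5): leading monomials are coprime, so the S-polynomial reduces to 0 (Buchberger's first criterion).
S(f_3,g_5): lcm = abc. S = ab - b.
  leading term ab: subtract (-2)·f_1 from ab - b → 2a - b - 1
  leading term a: subtract (-1)·f_2 from 2a - b - 1 → 0
  remainder 0.

S(g_4,g_5): lcm = b^2c. S = -b^2 - bc.
  leading term b^2: subtract (-2)·g_4 from -b^2 - bc → -bc - b
  leading term bc: subtract (1)·g_5 from -bc - b → 0
  remainder 0.

S(f_1,g_6): lcm = ab. S = -ac - 2a + 1.
  leading term ac: subtract (-2c)·f_2 from -ac - 2a + 1 → -2a + 2bc + 2c + 1
  leading term a: subtract (1)·f_2 from -2a + 2bc + 2c + 1 → 2bc - b + 2c
  leading term bc: subtract (-2)·g_5 from 2bc - b + 2c → 2b + 2c
  leading term b: subtract (1)·g_6 from 2b + 2c → 0
  remainder 0.

S(f_2,g_6): leading monomials are coprime, so the S-polynomial reduces to 0 (Buchberger's first criterion).
S(f_3,g_6): leading monomials are coprime, so the S-polynomial reduces to 0 (Buchberger's first criterion).
S(g_4,g_6): lcm = b^2. S = -bc - b.
  leading term bc: subtract (1)·g_5 from -bc - b → 0
  remainder 0.

S(g_5,g_6): lcm = bc. S = b - c^2.
  leading term b: subtract (-2)·g_6 from b - c^2 → -c^2 - c
  leading term c^2: no divisor's leading term divides it; move -c^2 to the remainder.
  leading term c: no divisor's leading term divides it; move -c to the remainder.
  remainder -c^2 - c ≠ 0; add g_7 = -c^2 - c to the basis.

S(f_1,g_7): leading monomials are coprime, so the S-polynomial reduces to 0 (Buchberger's first criterion).
S(f_2,g_7): leading monomials are coprime, so the S-polynomial reduces to 0 (Buchberger's first criterion).
S(f_3,g_7): lcm = ac^2. S = ac - c.
  leading term ac: subtract (2c)·f_2 from ac - c → -2bc + 2c
  leading term bc: subtract (2)·g_5 from -2bc + 2c → 2b + 2c
  leading term b: subtract (1)·g_6 from 2b + 2c → 0
  remainder 0.

S(g_4,g_7): leading monomials are coprime, so the S-polynomial reduces to 0 (Buchberger's first criterion).
S(g_5,g_7): lcm = bc^2. S = 0.
  remainder 0.

S(g_6,g_7): leading monomials are coprime, so the S-polynomial reduces to 0 (Buchberger's first criterion).
Every S-polynomial of the final basis reduces to 0, so we have a Gröbner basis.
Inter-reduce: drop elements whose leading term is divisible by another's, tail-reduce, and make monic.

G = {a - 2c + 2, b + c, c^2 + c}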